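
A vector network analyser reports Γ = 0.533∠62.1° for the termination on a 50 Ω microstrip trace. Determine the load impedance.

Z_L = Z_0·(1 + Γ)/(1 − Γ) = 50·(1.25 + j0.471)/(0.751 − j0.471)

Z_L ≈ 45.6 + j60 Ω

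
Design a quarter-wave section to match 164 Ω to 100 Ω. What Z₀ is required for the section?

Z_qwt = √(Z_0·R_L) = √(100 × 164) = √16400

Z_qwt ≈ 128 Ω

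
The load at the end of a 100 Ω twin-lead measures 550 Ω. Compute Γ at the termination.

Γ = 0.692

Γ = (Z_L − Z_0)/(Z_L + Z_0) = (550 − 100)/(550 + 100) = 450/650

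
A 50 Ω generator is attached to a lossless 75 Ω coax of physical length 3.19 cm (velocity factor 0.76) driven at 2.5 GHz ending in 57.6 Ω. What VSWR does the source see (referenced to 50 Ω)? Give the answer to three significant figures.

VSWR ≈ 1.74

λ = v/f = 0.76·c / 2.5 GHz = 0.0912 m
βl = 2π·l/λ = 2π × 0.35 = 126°
tan(βl) = -1.38
Z_in = Z_0·(Z_L + jZ_0·tanβl)/(Z_0 + jZ_L·tanβl) = 78.8 − j20 Ω
Γ_s = (Z_in − Z_s)/(Z_in + Z_s) = (28.8 − j20)/(129 − j20), |Γ_s| = 0.269
VSWR = (1 + |Γ_s|)/(1 − |Γ_s|)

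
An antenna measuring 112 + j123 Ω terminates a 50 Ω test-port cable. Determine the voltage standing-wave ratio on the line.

VSWR ≈ 5.2

Γ = (Z_L − Z_0)/(Z_L + Z_0) = (62 + j123)/(162 + j123)
|Γ| = 138/203 = 0.677
VSWR = (1 + |Γ|)/(1 − |Γ|) = 1.68/0.323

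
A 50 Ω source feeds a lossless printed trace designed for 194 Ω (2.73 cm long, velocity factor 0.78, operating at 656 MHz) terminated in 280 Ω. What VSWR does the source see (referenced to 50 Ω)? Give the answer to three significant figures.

VSWR ≈ 5

λ = v/f = 0.78·c / 656 MHz = 0.357 m
βl = 2π·l/λ = 2π × 0.0765 = 27.6°
tan(βl) = 0.522
Z_in = Z_0·(Z_L + jZ_0·tanβl)/(Z_0 + jZ_L·tanβl) = 227 − j70 Ω
Γ_s = (Z_in − Z_s)/(Z_in + Z_s) = (177 − j70)/(277 − j70), |Γ_s| = 0.666
VSWR = (1 + |Γ_s|)/(1 − |Γ_s|)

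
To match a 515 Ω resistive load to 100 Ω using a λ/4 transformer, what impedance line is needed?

Z_qwt ≈ 227 Ω

Z_qwt = √(Z_0·R_L) = √(100 × 515) = √51500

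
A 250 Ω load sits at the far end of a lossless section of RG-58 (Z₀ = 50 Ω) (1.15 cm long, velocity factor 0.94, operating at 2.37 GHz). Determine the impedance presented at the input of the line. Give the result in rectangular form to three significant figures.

Z_in ≈ 28.4 − j63.8 Ω

λ = v/f = 0.94·c / 2.37 GHz = 0.119 m
βl = 2π·l/λ = 2π × 0.0966 = 34.8°
tan(βl) = tan(34.8°) = 0.695
Z_in = Z_0·(Z_L + jZ_0·tanβl)/(Z_0 + jZ_L·tanβl)
     = 50·(250 + j34.7)/(50 + j174)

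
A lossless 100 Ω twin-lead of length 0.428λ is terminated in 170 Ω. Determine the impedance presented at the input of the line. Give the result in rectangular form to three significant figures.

βl = 2π × 0.428 = 154°
tan(βl) = tan(154°) = -0.486
Z_in = Z_0·(Z_L + jZ_0·tanβl)/(Z_0 + jZ_L·tanβl)
     = 100·(170 − j48.6)/(100 − j82.6)

Z_in ≈ 125 + j54.6 Ω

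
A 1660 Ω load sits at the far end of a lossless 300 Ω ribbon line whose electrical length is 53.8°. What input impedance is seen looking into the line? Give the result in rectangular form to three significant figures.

tan(βl) = tan(53.8°) = 1.37
Z_in = Z_0·(Z_L + jZ_0·tanβl)/(Z_0 + jZ_L·tanβl)
     = 300·(1660 + j410)/(300 + j2270)

Z_in ≈ 81.8 − j209 Ω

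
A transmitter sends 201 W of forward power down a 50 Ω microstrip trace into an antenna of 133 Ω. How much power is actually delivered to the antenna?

Γ = (133 − 50)/(133 + 50) = 0.454
|Γ|² = 0.206
P_refl = |Γ|²·P_inc = 41.3 W, P_del = (1 − |Γ|²)·P_inc = 160 W

P_delivered ≈ 160 W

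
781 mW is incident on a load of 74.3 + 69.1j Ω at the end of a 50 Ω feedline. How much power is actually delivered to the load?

P_delivered ≈ 574 mW

|Γ| = |(24.3 + j69.1)/(124.3 + j69.1)| = 0.515
|Γ|² = 0.265
P_refl = |Γ|²·P_inc = 207 mW, P_del = (1 − |Γ|²)·P_inc = 574 mW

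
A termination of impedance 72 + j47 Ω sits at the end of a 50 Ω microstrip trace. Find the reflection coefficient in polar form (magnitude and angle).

Γ = (Z_L − Z_0)/(Z_L + Z_0) = (22 + j47)/(122 + j47)
|Γ| = 51.9/131 = 0.397

Γ ≈ 0.397 ∠ 43.8°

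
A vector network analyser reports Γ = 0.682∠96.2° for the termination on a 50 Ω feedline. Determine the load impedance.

Z_L = Z_0·(1 + Γ)/(1 − Γ) = 50·(0.926 + j0.678)/(1.07 − j0.678)

Z_L ≈ 16.6 + j42 Ω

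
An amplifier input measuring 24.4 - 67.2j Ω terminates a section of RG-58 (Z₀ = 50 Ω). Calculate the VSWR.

VSWR ≈ 6.07

Γ = (Z_L − Z_0)/(Z_L + Z_0) = (-25.6 − j67.2)/(74.4 − j67.2)
|Γ| = 71.9/100 = 0.717
VSWR = (1 + |Γ|)/(1 − |Γ|) = 1.72/0.283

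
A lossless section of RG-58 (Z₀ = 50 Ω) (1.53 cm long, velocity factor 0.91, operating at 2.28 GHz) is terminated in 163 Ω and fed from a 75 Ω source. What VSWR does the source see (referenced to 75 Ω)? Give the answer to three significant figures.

VSWR ≈ 3.63

λ = v/f = 0.91·c / 2.28 GHz = 0.12 m
βl = 2π·l/λ = 2π × 0.128 = 46°
tan(βl) = 1.04
Z_in = Z_0·(Z_L + jZ_0·tanβl)/(Z_0 + jZ_L·tanβl) = 27.2 − j40.2 Ω
Γ_s = (Z_in − Z_s)/(Z_in + Z_s) = (-47.8 − j40.2)/(102 − j40.2), |Γ_s| = 0.568
VSWR = (1 + |Γ_s|)/(1 − |Γ_s|)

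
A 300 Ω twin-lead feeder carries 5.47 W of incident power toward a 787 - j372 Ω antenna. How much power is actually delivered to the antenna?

P_delivered ≈ 3.91 W

|Γ| = |(487 − j372)/(1087 − j372)| = 0.533
|Γ|² = 0.285
P_refl = |Γ|²·P_inc = 1.56 W, P_del = (1 − |Γ|²)·P_inc = 3.91 W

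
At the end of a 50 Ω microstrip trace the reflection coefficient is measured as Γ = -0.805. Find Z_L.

Z_L = Z_0·(1 + Γ)/(1 − Γ) = 50·(0.195)/(1.81)

Z_L ≈ 5.4 Ω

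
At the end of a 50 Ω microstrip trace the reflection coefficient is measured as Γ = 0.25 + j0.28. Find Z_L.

Z_L ≈ 67 + j43.7 Ω

Z_L = Z_0·(1 + Γ)/(1 − Γ) = 50·(1.25 + j0.28)/(0.75 − j0.28)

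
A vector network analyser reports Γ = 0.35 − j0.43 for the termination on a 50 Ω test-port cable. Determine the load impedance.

Z_L ≈ 57 − j70.8 Ω

Z_L = Z_0·(1 + Γ)/(1 − Γ) = 50·(1.35 − j0.43)/(0.65 + j0.43)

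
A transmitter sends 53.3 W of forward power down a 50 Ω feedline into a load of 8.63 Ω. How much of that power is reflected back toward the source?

P_reflected ≈ 26.5 W

Γ = (8.63 − 50)/(8.63 + 50) = -0.706
|Γ|² = 0.498
P_refl = |Γ|²·P_inc = 26.5 W, P_del = (1 − |Γ|²)·P_inc = 26.8 W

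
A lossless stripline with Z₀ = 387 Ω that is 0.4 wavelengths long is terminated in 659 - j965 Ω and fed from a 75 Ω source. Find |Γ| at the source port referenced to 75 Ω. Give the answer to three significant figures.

βl = 2π × 0.4 = 144°
tan(βl) = -0.727
Z_in = Z_0·(Z_L + jZ_0·tanβl)/(Z_0 + jZ_L·tanβl) = 460 + j834 Ω
Γ_s = (Z_in − Z_s)/(Z_in + Z_s) = (385 + j834)/(535 + j834), |Γ_s| = 0.927

|Γ| ≈ 0.927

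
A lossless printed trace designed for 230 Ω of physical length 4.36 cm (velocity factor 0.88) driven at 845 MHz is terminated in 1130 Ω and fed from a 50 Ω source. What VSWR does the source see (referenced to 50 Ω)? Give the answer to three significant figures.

λ = v/f = 0.88·c / 845 MHz = 0.312 m
βl = 2π·l/λ = 2π × 0.14 = 50.2°
tan(βl) = 1.2
Z_in = Z_0·(Z_L + jZ_0·tanβl)/(Z_0 + jZ_L·tanβl) = 77 − j178 Ω
Γ_s = (Z_in − Z_s)/(Z_in + Z_s) = (27 − j178)/(127 − j178), |Γ_s| = 0.824
VSWR = (1 + |Γ_s|)/(1 − |Γ_s|)

VSWR ≈ 10.4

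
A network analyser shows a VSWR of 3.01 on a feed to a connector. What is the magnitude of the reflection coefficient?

|Γ| ≈ 0.501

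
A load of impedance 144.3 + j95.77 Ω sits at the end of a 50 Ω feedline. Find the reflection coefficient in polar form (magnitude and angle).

Γ ≈ 0.62 ∠ 19.2°

Γ = (Z_L − Z_0)/(Z_L + Z_0) = (94.3 + j95.77)/(194.3 + j95.77)
|Γ| = 134/217 = 0.62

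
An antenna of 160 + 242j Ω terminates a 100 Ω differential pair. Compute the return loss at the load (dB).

Γ = (60 + j242)/(260 + j242), |Γ| = 0.702
RL = −20·log₁₀|Γ| = −20·log₁₀(0.702)

RL ≈ 3.07 dB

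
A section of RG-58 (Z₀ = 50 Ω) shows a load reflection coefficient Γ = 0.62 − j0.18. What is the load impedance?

Z_L ≈ 165 − j102 Ω

Z_L = Z_0·(1 + Γ)/(1 − Γ) = 50·(1.62 − j0.18)/(0.38 + j0.18)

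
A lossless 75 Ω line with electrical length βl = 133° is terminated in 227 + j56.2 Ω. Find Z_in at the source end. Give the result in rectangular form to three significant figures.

Z_in ≈ 35.4 + j50.3 Ω

tan(βl) = tan(133°) = -1.07
Z_in = Z_0·(Z_L + jZ_0·tanβl)/(Z_0 + jZ_L·tanβl)
     = 75·(227 − j24.2)/(135 − j243)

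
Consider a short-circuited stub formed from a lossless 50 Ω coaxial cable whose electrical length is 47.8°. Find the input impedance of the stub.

tan(βl) = 1.1
For a short-circuited stub, Z_in = jZ_0·tan(βl)

Z_in ≈ +j55.1 Ω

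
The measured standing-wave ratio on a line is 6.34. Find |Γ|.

|Γ| ≈ 0.728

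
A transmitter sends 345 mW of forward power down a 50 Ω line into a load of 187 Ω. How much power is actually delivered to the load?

P_delivered ≈ 230 mW

Γ = (187 − 50)/(187 + 50) = 0.578
|Γ|² = 0.334
P_refl = |Γ|²·P_inc = 115 mW, P_del = (1 − |Γ|²)·P_inc = 230 mW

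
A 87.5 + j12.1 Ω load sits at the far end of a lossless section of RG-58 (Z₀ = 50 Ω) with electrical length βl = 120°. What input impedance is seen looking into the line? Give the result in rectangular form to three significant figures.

Z_in ≈ 31.2 + j14.2 Ω

tan(βl) = tan(120°) = -1.73
Z_in = Z_0·(Z_L + jZ_0·tanβl)/(Z_0 + jZ_L·tanβl)
     = 50·(87.5 − j74.5)/(71 − j152)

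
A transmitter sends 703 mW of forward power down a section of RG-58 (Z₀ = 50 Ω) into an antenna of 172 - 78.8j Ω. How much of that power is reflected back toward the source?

|Γ| = |(122 − j78.8)/(222 − j78.8)| = 0.617
|Γ|² = 0.38
P_refl = |Γ|²·P_inc = 267 mW, P_del = (1 − |Γ|²)·P_inc = 436 mW

P_reflected ≈ 267 mW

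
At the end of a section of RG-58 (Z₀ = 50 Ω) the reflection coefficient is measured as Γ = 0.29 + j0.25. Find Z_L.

Z_L = Z_0·(1 + Γ)/(1 − Γ) = 50·(1.29 + j0.25)/(0.71 − j0.25)

Z_L ≈ 75.3 + j44.1 Ω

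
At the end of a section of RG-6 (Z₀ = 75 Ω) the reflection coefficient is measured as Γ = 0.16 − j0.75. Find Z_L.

Z_L ≈ 24.4 − j88.7 Ω

Z_L = Z_0·(1 + Γ)/(1 − Γ) = 75·(1.16 − j0.75)/(0.84 + j0.75)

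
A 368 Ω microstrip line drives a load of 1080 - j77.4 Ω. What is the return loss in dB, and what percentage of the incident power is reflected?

Γ = (712 − j77.4)/(1448 − j77.4), |Γ| = 0.494
RL = −20·log₁₀(0.494) = 6.13 dB
P_refl/P_inc = |Γ|² = 0.244

RL ≈ 6.13 dB; 24.4% of incident power reflected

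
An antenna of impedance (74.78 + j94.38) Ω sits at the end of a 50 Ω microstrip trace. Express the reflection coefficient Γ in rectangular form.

Γ = (Z_L − Z_0)/(Z_L + Z_0) = (24.78 + j94.38)/(124.8 + j94.38)

Γ ≈ 0.49 + j0.386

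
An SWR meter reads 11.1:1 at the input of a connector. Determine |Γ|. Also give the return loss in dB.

|Γ| = (S − 1)/(S + 1) = (11.1 − 1)/(11.1 + 1) = 10.1/12.1
RL = −20·log₁₀|Γ| = −20·log₁₀(0.835)

|Γ| ≈ 0.835; return loss ≈ 1.57 dB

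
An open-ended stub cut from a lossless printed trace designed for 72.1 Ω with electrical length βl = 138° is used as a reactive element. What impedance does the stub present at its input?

Z_in ≈ +j80.1 Ω

tan(βl) = -0.9
For an open-ended stub, Z_in = −jZ_0·cot(βl) = −jZ_0/tan(βl)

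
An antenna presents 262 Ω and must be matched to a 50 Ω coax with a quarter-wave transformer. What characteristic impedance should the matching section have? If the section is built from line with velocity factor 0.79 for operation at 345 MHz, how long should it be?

Z_qwt = √(Z_0·R_L) = √(50 × 262) = √13100
λ = 0.79·c/f = 0.687 m, so l = λ/4 = 0.172 m

Z_qwt ≈ 114 Ω; length ≈ 17.2 cm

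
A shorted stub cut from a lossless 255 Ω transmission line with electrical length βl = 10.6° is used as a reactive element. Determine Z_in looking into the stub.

tan(βl) = 0.187
For a shorted stub, Z_in = jZ_0·tan(βl)

Z_in ≈ +j47.7 Ω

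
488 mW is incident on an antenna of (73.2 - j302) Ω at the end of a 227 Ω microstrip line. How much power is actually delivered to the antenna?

P_delivered ≈ 179 mW

|Γ| = |(-153.8 − j302)/(300.2 − j302)| = 0.796
|Γ|² = 0.633
P_refl = |Γ|²·P_inc = 309 mW, P_del = (1 − |Γ|²)·P_inc = 179 mW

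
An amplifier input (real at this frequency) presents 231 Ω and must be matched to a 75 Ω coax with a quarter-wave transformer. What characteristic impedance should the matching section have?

Z_qwt = √(Z_0·R_L) = √(75 × 231) = √17320

Z_qwt ≈ 132 Ω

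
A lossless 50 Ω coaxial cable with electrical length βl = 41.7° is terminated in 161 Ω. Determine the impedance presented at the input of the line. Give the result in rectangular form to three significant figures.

tan(βl) = tan(41.7°) = 0.891
Z_in = Z_0·(Z_L + jZ_0·tanβl)/(Z_0 + jZ_L·tanβl)
     = 50·(161 + j44.5)/(50 + j143)

Z_in ≈ 31.3 − j45.2 Ω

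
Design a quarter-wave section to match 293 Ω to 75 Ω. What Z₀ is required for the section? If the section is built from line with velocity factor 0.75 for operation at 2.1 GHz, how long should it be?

Z_qwt = √(Z_0·R_L) = √(75 × 293) = √21980
λ = 0.75·c/f = 0.107 m, so l = λ/4 = 0.0268 m

Z_qwt ≈ 148 Ω; length ≈ 2.68 cm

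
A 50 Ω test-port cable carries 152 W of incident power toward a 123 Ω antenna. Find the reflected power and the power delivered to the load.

Γ = (123 − 50)/(123 + 50) = 0.422
|Γ|² = 0.178
P_refl = |Γ|²·P_inc = 27.1 W, P_del = (1 − |Γ|²)·P_inc = 125 W

P_reflected ≈ 27.1 W; P_delivered ≈ 125 W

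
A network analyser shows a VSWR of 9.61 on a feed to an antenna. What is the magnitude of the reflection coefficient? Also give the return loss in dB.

|Γ| ≈ 0.811; return loss ≈ 1.81 dB

|Γ| = (S − 1)/(S + 1) = (9.61 − 1)/(9.61 + 1) = 8.61/10.6
RL = −20·log₁₀|Γ| = −20·log₁₀(0.811)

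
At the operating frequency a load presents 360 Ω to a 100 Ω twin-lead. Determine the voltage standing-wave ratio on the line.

VSWR ≈ 3.6

Γ = (360 − 100)/(360 + 100) = 0.565
VSWR = (1 + 0.565)/(1 − 0.565)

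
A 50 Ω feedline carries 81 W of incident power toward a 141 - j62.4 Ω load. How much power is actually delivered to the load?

|Γ| = |(91 − j62.4)/(191 − j62.4)| = 0.549
|Γ|² = 0.302
P_refl = |Γ|²·P_inc = 24.4 W, P_del = (1 − |Γ|²)·P_inc = 56.6 W

P_delivered ≈ 56.6 W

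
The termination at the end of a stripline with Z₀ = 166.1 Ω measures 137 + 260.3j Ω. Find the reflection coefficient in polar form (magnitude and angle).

Γ ≈ 0.656 ∠ 55.7°

Γ = (Z_L − Z_0)/(Z_L + Z_0) = (-29.1 + j260.3)/(303.1 + j260.3)
|Γ| = 262/400 = 0.656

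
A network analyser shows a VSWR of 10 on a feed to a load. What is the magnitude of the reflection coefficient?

|Γ| ≈ 0.818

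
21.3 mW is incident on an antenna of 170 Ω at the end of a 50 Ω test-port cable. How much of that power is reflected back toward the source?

P_reflected ≈ 6.34 mW

Γ = (170 − 50)/(170 + 50) = 0.545
|Γ|² = 0.298
P_refl = |Γ|²·P_inc = 6.34 mW, P_del = (1 − |Γ|²)·P_inc = 15 mW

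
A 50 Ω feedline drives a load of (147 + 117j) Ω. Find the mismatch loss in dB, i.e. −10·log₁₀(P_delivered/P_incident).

Γ = (97 + j117)/(197 + j117), |Γ| = 0.663
|Γ|² = 0.44, so P_del/P_inc = 1 − |Γ|² = 0.56
ML = −10·log₁₀(1 − |Γ|²)

mismatch loss ≈ 2.52 dB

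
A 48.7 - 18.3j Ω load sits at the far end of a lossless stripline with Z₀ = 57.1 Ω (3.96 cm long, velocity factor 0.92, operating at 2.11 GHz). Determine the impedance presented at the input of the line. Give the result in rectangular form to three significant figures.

λ = v/f = 0.92·c / 2.11 GHz = 0.131 m
βl = 2π·l/λ = 2π × 0.303 = 109°
tan(βl) = tan(109°) = -2.91
Z_in = Z_0·(Z_L + jZ_0·tanβl)/(Z_0 + jZ_L·tanβl)
     = 57.1·(48.7 − j184)/(3.91 − j142)

Z_in ≈ 74.8 + j17.6 Ω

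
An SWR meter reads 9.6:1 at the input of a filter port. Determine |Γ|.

|Γ| = (S − 1)/(S + 1) = (9.6 − 1)/(9.6 + 1) = 8.6/10.6

|Γ| ≈ 0.811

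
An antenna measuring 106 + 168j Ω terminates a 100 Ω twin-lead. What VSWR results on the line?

VSWR ≈ 4.44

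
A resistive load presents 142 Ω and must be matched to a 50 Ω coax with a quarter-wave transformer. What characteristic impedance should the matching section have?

Z_qwt ≈ 84.3 Ω

Z_qwt = √(Z_0·R_L) = √(50 × 142) = √7100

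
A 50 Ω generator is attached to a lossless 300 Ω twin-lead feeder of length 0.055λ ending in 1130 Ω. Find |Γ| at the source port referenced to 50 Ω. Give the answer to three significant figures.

|Γ| ≈ 0.906

βl = 2π × 0.055 = 19.8°
tan(βl) = 0.36
Z_in = Z_0·(Z_L + jZ_0·tanβl)/(Z_0 + jZ_L·tanβl) = 450 − j502 Ω
Γ_s = (Z_in − Z_s)/(Z_in + Z_s) = (400 − j502)/(500 − j502), |Γ_s| = 0.906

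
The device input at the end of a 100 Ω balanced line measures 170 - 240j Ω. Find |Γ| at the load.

|Γ| ≈ 0.692

Γ = (Z_L − Z_0)/(Z_L + Z_0) = (70 − j240)/(270 − j240)
|Γ| = 250/361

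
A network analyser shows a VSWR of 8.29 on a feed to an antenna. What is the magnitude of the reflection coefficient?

|Γ| = (S − 1)/(S + 1) = (8.29 − 1)/(8.29 + 1) = 7.29/9.29

|Γ| ≈ 0.785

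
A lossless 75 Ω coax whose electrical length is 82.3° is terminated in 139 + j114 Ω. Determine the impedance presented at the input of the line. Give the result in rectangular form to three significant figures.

tan(βl) = tan(82.3°) = 7.4
Z_in = Z_0·(Z_L + jZ_0·tanβl)/(Z_0 + jZ_L·tanβl)
     = 75·(139 + j669)/(-768 + j1030)

Z_in ≈ 26.4 − j29.9 Ω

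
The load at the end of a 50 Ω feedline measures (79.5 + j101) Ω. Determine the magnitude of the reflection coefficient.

Γ = (Z_L − Z_0)/(Z_L + Z_0) = (29.5 + j101)/(129.5 + j101)
|Γ| = 105/164

|Γ| ≈ 0.641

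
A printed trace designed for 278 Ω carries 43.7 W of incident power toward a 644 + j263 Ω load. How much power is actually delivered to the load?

|Γ| = |(366 + j263)/(922 + j263)| = 0.47
|Γ|² = 0.221
P_refl = |Γ|²·P_inc = 9.66 W, P_del = (1 − |Γ|²)·P_inc = 34 W

P_delivered ≈ 34 W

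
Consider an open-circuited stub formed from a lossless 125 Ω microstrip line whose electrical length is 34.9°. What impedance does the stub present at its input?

tan(βl) = 0.698
For an open-circuited stub, Z_in = −jZ_0·cot(βl) = −jZ_0/tan(βl)

Z_in ≈ −j179 Ω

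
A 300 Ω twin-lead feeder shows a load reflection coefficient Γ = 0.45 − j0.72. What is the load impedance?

Z_L ≈ 102 − j526 Ω

Z_L = Z_0·(1 + Γ)/(1 − Γ) = 300·(1.45 − j0.72)/(0.55 + j0.72)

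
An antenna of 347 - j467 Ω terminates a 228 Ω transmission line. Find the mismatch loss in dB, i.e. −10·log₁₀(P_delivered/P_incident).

Γ = (119 − j467)/(575 − j467), |Γ| = 0.651
|Γ|² = 0.423, so P_del/P_inc = 1 − |Γ|² = 0.577
ML = −10·log₁₀(1 − |Γ|²)

mismatch loss ≈ 2.39 dB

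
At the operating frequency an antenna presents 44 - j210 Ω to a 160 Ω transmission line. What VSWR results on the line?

VSWR ≈ 10.1

Γ = (Z_L − Z_0)/(Z_L + Z_0) = (-116 − j210)/(204 − j210)
|Γ| = 240/293 = 0.819
VSWR = (1 + |Γ|)/(1 − |Γ|) = 1.82/0.181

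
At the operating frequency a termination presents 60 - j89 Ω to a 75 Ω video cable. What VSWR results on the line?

Γ = (Z_L − Z_0)/(Z_L + Z_0) = (-15 − j89)/(135 − j89)
|Γ| = 90.3/162 = 0.558
VSWR = (1 + |Γ|)/(1 − |Γ|) = 1.56/0.442

VSWR ≈ 3.53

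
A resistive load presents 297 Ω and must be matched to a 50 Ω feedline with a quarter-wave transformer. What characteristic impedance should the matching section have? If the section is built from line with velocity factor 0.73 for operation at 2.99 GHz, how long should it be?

Z_qwt ≈ 122 Ω; length ≈ 1.83 cm

Z_qwt = √(Z_0·R_L) = √(50 × 297) = √14850
λ = 0.73·c/f = 0.0732 m, so l = λ/4 = 0.0183 m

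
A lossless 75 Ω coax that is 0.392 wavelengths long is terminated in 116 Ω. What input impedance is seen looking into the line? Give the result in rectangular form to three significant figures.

Z_in ≈ 74.9 + j32.9 Ω

βl = 2π × 0.392 = 141°
tan(βl) = tan(141°) = -0.806
Z_in = Z_0·(Z_L + jZ_0·tanβl)/(Z_0 + jZ_L·tanβl)
     = 75·(116 − j60.5)/(75 − j93.5)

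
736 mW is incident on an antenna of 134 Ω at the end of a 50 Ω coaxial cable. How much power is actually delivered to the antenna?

P_delivered ≈ 583 mW

Γ = (134 − 50)/(134 + 50) = 0.457
|Γ|² = 0.208
P_refl = |Γ|²·P_inc = 153 mW, P_del = (1 − |Γ|²)·P_inc = 583 mW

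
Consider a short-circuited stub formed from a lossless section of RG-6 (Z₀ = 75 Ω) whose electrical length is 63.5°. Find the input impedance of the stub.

tan(βl) = 2.01
For a short-circuited stub, Z_in = jZ_0·tan(βl)

Z_in ≈ +j150 Ω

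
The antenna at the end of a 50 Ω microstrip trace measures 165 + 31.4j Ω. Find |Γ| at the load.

|Γ| ≈ 0.549

Γ = (Z_L − Z_0)/(Z_L + Z_0) = (115 + j31.4)/(215 + j31.4)
|Γ| = 119/217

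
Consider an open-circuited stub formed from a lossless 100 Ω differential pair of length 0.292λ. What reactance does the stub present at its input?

βl = 2π × 0.292 = 105°
tan(βl) = -3.7
For an open-circuited stub, Z_in = −jZ_0·cot(βl) = −jZ_0/tan(βl)

X_in ≈ 27 Ω (inductive)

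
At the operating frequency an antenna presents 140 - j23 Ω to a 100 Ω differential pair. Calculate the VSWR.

Γ = (Z_L − Z_0)/(Z_L + Z_0) = (40 − j23)/(240 − j23)
|Γ| = 46.1/241 = 0.191
VSWR = (1 + |Γ|)/(1 − |Γ|) = 1.19/0.809

VSWR ≈ 1.47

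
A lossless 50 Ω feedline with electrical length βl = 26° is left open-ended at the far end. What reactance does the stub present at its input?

tan(βl) = 0.488
For an open-ended stub, Z_in = −jZ_0·cot(βl) = −jZ_0/tan(βl)

X_in ≈ -103 Ω (capacitive)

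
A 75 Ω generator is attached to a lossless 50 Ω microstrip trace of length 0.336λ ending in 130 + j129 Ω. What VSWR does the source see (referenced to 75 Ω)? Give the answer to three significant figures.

VSWR ≈ 7.54

βl = 2π × 0.336 = 121°
tan(βl) = -1.67
Z_in = Z_0·(Z_L + jZ_0·tanβl)/(Z_0 + jZ_L·tanβl) = 10.5 + j17.2 Ω
Γ_s = (Z_in − Z_s)/(Z_in + Z_s) = (-64.5 + j17.2)/(85.5 + j17.2), |Γ_s| = 0.766
VSWR = (1 + |Γ_s|)/(1 − |Γ_s|)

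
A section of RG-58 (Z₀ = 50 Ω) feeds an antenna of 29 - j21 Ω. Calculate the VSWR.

Γ = (Z_L − Z_0)/(Z_L + Z_0) = (-21 − j21)/(79 − j21)
|Γ| = 29.7/81.7 = 0.363
VSWR = (1 + |Γ|)/(1 − |Γ|) = 1.36/0.637

VSWR ≈ 2.14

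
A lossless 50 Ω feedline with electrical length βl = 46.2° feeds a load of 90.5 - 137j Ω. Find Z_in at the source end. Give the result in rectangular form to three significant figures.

Z_in ≈ 10.2 − j27 Ω

tan(βl) = tan(46.2°) = 1.04
Z_in = Z_0·(Z_L + jZ_0·tanβl)/(Z_0 + jZ_L·tanβl)
     = 50·(90.5 − j84.9)/(193 + j94.4)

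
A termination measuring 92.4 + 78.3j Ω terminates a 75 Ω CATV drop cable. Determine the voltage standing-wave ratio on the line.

VSWR ≈ 2.53

Γ = (Z_L − Z_0)/(Z_L + Z_0) = (17.4 + j78.3)/(167.4 + j78.3)
|Γ| = 80.2/185 = 0.434
VSWR = (1 + |Γ|)/(1 − |Γ|) = 1.43/0.566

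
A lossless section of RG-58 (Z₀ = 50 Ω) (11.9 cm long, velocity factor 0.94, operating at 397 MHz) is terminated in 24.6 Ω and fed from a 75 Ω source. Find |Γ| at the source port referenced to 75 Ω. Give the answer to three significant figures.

|Γ| ≈ 0.304

λ = v/f = 0.94·c / 397 MHz = 0.71 m
βl = 2π·l/λ = 2π × 0.168 = 60.3°
tan(βl) = 1.75
Z_in = Z_0·(Z_L + jZ_0·tanβl)/(Z_0 + jZ_L·tanβl) = 57.5 + j38.1 Ω
Γ_s = (Z_in − Z_s)/(Z_in + Z_s) = (-17.5 + j38.1)/(132 + j38.1), |Γ_s| = 0.304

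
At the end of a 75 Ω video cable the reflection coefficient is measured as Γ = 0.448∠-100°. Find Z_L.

Z_L = Z_0·(1 + Γ)/(1 − Γ) = 75·(0.922 − j0.441)/(1.08 + j0.441)

Z_L ≈ 44.2 − j48.8 Ω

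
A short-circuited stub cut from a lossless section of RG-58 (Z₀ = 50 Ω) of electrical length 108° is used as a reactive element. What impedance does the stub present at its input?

Z_in ≈ −j154 Ω

tan(βl) = -3.08
For a short-circuited stub, Z_in = jZ_0·tan(βl)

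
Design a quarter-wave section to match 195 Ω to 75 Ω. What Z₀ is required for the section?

Z_qwt ≈ 121 Ω

Z_qwt = √(Z_0·R_L) = √(75 × 195) = √14620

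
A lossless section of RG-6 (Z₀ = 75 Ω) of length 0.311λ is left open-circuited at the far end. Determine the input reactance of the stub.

X_in ≈ 30.2 Ω (inductive)

βl = 2π × 0.311 = 112°
tan(βl) = -2.48
For an open-circuited stub, Z_in = −jZ_0·cot(βl) = −jZ_0/tan(βl)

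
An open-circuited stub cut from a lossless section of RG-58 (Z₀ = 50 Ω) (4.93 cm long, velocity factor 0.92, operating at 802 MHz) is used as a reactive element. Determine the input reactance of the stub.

λ = v/f = 0.92·c / 802 MHz = 0.344 m
βl = 2π·l/λ = 2π × 0.143 = 51.6°
tan(βl) = 1.26
For an open-circuited stub, Z_in = −jZ_0·cot(βl) = −jZ_0/tan(βl)

X_in ≈ -39.7 Ω (capacitive)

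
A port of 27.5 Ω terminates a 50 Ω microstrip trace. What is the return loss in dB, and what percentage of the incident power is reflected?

Γ = (27.5 − 50)/(27.5 + 50) = -0.29
RL = −20·log₁₀(0.29) = 10.7 dB
P_refl/P_inc = |Γ|² = 0.0843

RL ≈ 10.7 dB; 8.43% of incident power reflected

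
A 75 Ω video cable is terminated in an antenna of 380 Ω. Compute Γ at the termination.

Γ = 0.67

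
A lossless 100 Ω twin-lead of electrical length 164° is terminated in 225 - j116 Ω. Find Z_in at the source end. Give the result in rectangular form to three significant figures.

Z_in ≈ 283 + j56.4 Ω

tan(βl) = tan(164°) = -0.287
Z_in = Z_0·(Z_L + jZ_0·tanβl)/(Z_0 + jZ_L·tanβl)
     = 100·(225 − j145)/(66.7 − j64.5)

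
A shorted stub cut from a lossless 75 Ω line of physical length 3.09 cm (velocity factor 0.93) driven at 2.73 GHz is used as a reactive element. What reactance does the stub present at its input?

X_in ≈ -220 Ω (capacitive)

λ = v/f = 0.93·c / 2.73 GHz = 0.102 m
βl = 2π·l/λ = 2π × 0.302 = 109°
tan(βl) = -2.93
For a shorted stub, Z_in = jZ_0·tan(βl)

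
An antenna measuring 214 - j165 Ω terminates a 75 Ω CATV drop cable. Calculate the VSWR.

Γ = (Z_L − Z_0)/(Z_L + Z_0) = (139 − j165)/(289 − j165)
|Γ| = 216/333 = 0.648
VSWR = (1 + |Γ|)/(1 − |Γ|) = 1.65/0.352

VSWR ≈ 4.69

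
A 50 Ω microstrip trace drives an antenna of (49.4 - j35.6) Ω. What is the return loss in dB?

RL ≈ 9.44 dB

Γ = (-0.6 − j35.6)/(99.4 − j35.6), |Γ| = 0.337
RL = −20·log₁₀|Γ| = −20·log₁₀(0.337)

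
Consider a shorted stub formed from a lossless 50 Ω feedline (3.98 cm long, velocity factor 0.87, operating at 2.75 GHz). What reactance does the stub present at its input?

X_in ≈ -27.8 Ω (capacitive)

λ = v/f = 0.87·c / 2.75 GHz = 0.0949 m
βl = 2π·l/λ = 2π × 0.419 = 151°
tan(βl) = -0.555
For a shorted stub, Z_in = jZ_0·tan(βl)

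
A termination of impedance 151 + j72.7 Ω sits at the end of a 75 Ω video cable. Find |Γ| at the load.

|Γ| ≈ 0.443

Γ = (Z_L − Z_0)/(Z_L + Z_0) = (76 + j72.7)/(226 + j72.7)
|Γ| = 105/237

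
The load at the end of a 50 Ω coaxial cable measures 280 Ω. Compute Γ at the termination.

Γ = (Z_L − Z_0)/(Z_L + Z_0) = (280 − 50)/(280 + 50) = 230/330

Γ = 0.697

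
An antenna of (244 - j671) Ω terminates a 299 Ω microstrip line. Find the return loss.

Γ = (-55 − j671)/(543 − j671), |Γ| = 0.78
RL = −20·log₁₀|Γ| = −20·log₁₀(0.78)

RL ≈ 2.16 dB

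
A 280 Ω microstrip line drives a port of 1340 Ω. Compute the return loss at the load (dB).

RL ≈ 3.68 dB

Γ = (1340 − 280)/(1340 + 280) = 0.654
RL = −20·log₁₀|Γ| = −20·log₁₀(0.654)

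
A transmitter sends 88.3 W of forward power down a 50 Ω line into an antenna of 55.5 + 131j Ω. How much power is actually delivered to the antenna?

P_delivered ≈ 34.6 W

|Γ| = |(5.5 + j131)/(105.5 + j131)| = 0.78
|Γ|² = 0.608
P_refl = |Γ|²·P_inc = 53.7 W, P_del = (1 − |Γ|²)·P_inc = 34.6 W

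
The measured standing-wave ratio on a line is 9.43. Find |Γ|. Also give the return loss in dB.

|Γ| ≈ 0.808; return loss ≈ 1.85 dB

|Γ| = (S − 1)/(S + 1) = (9.43 − 1)/(9.43 + 1) = 8.43/10.4
RL = −20·log₁₀|Γ| = −20·log₁₀(0.808)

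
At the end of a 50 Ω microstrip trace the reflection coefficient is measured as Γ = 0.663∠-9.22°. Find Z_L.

Z_L ≈ 214 − j81.3 Ω

Z_L = Z_0·(1 + Γ)/(1 − Γ) = 50·(1.65 − j0.106)/(0.346 + j0.106)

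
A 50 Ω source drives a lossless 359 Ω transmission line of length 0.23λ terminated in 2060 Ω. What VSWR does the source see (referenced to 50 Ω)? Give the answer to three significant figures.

VSWR ≈ 2.21

βl = 2π × 0.23 = 82.8°
tan(βl) = 7.92
Z_in = Z_0·(Z_L + jZ_0·tanβl)/(Z_0 + jZ_L·tanβl) = 63.5 − j44 Ω
Γ_s = (Z_in − Z_s)/(Z_in + Z_s) = (13.5 − j44)/(114 − j44), |Γ_s| = 0.378
VSWR = (1 + |Γ_s|)/(1 − |Γ_s|)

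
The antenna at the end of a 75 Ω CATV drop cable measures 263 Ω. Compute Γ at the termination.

Γ = (Z_L − Z_0)/(Z_L + Z_0) = (263 − 75)/(263 + 75) = 188/338

Γ = 0.556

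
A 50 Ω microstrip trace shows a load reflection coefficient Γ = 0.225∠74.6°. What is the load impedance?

Z_L ≈ 51 + j23.3 Ω

Z_L = Z_0·(1 + Γ)/(1 − Γ) = 50·(1.06 + j0.217)/(0.94 − j0.217)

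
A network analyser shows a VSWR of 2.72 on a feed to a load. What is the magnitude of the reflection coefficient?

|Γ| = (S − 1)/(S + 1) = (2.72 − 1)/(2.72 + 1) = 1.72/3.72

|Γ| ≈ 0.462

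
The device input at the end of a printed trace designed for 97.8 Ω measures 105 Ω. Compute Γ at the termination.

Γ = 0.0355

Γ = (Z_L − Z_0)/(Z_L + Z_0) = (105 − 97.8)/(105 + 97.8) = 7.2/202.8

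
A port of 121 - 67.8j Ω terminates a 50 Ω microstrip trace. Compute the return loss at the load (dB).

Γ = (71 − j67.8)/(171 − j67.8), |Γ| = 0.534
RL = −20·log₁₀|Γ| = −20·log₁₀(0.534)

RL ≈ 5.45 dB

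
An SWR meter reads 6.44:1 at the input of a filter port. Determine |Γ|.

|Γ| = (S − 1)/(S + 1) = (6.44 − 1)/(6.44 + 1) = 5.44/7.44

|Γ| ≈ 0.731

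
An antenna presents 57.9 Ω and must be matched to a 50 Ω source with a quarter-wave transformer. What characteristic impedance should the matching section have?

Z_qwt ≈ 53.8 Ω

Z_qwt = √(Z_0·R_L) = √(50 × 57.9) = √2895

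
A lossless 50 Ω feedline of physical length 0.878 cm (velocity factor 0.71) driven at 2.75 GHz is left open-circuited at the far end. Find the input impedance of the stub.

Z_in ≈ −j57.9 Ω

λ = v/f = 0.71·c / 2.75 GHz = 0.0775 m
βl = 2π·l/λ = 2π × 0.113 = 40.8°
tan(βl) = 0.863
For an open-circuited stub, Z_in = −jZ_0·cot(βl) = −jZ_0/tan(βl)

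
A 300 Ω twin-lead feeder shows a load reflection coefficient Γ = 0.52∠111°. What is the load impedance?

Z_L = Z_0·(1 + Γ)/(1 − Γ) = 300·(0.814 + j0.485)/(1.19 − j0.485)

Z_L ≈ 133 + j177 Ω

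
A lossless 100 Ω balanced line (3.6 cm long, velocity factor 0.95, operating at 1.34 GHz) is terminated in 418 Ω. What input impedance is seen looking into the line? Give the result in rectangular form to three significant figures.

Z_in ≈ 30.8 − j51.5 Ω

λ = v/f = 0.95·c / 1.34 GHz = 0.213 m
βl = 2π·l/λ = 2π × 0.169 = 60.9°
tan(βl) = tan(60.9°) = 1.8
Z_in = Z_0·(Z_L + jZ_0·tanβl)/(Z_0 + jZ_L·tanβl)
     = 100·(418 + j180)/(100 + j752)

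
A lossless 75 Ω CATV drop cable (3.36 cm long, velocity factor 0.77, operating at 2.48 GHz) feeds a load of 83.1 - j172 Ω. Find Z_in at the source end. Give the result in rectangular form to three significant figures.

λ = v/f = 0.77·c / 2.48 GHz = 0.0931 m
βl = 2π·l/λ = 2π × 0.361 = 130°
tan(βl) = tan(130°) = -1.2
Z_in = Z_0·(Z_L + jZ_0·tanβl)/(Z_0 + jZ_L·tanβl)
     = 75·(83.1 − j262)/(-131 − j99.5)

Z_in ≈ 42 + j118 Ω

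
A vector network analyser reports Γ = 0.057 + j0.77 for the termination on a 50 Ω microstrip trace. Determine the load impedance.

Z_L = Z_0·(1 + Γ)/(1 − Γ) = 50·(1.06 + j0.77)/(0.943 − j0.77)

Z_L ≈ 13.6 + j52 Ω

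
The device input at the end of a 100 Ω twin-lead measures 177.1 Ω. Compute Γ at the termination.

Γ = (Z_L − Z_0)/(Z_L + Z_0) = (177.1 − 100)/(177.1 + 100) = 77.1/277.1

Γ = 0.278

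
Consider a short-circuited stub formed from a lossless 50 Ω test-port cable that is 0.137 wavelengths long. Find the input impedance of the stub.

Z_in ≈ +j58.2 Ω

βl = 2π × 0.137 = 49.3°
tan(βl) = 1.16
For a short-circuited stub, Z_in = jZ_0·tan(βl)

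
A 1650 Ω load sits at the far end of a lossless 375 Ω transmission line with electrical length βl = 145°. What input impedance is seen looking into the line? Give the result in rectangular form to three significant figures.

tan(βl) = tan(145°) = -0.7
Z_in = Z_0·(Z_L + jZ_0·tanβl)/(Z_0 + jZ_L·tanβl)
     = 375·(1650 − j263)/(375 − j1160)

Z_in ≈ 234 + j459 Ω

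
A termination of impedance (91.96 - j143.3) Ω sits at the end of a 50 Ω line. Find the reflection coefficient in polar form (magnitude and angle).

Γ = (Z_L − Z_0)/(Z_L + Z_0) = (41.96 − j143.3)/(142 − j143.3)
|Γ| = 149/202 = 0.74

Γ ≈ 0.74 ∠ -28.4°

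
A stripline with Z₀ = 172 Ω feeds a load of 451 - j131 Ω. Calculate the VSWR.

VSWR ≈ 2.88

Γ = (Z_L − Z_0)/(Z_L + Z_0) = (279 − j131)/(623 − j131)
|Γ| = 308/637 = 0.484
VSWR = (1 + |Γ|)/(1 − |Γ|) = 1.48/0.516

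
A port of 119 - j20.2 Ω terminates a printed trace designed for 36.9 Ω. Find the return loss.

RL ≈ 5.39 dB

Γ = (82.1 − j20.2)/(155.9 − j20.2), |Γ| = 0.538
RL = −20·log₁₀|Γ| = −20·log₁₀(0.538)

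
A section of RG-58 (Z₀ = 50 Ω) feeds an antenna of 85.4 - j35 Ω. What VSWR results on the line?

VSWR ≈ 2.11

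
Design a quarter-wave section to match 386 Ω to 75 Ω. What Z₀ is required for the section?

Z_qwt = √(Z_0·R_L) = √(75 × 386) = √28950

Z_qwt ≈ 170 Ω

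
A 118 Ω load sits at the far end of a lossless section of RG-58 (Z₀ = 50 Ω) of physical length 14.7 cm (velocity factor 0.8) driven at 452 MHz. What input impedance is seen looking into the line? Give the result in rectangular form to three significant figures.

λ = v/f = 0.8·c / 452 MHz = 0.531 m
βl = 2π·l/λ = 2π × 0.277 = 99.7°
tan(βl) = tan(99.7°) = -5.87
Z_in = Z_0·(Z_L + jZ_0·tanβl)/(Z_0 + jZ_L·tanβl)
     = 50·(118 − j294)/(50 − j693)

Z_in ≈ 21.7 + j6.95 Ω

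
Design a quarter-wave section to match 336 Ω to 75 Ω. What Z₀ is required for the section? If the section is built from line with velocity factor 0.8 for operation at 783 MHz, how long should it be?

Z_qwt ≈ 159 Ω; length ≈ 7.66 cm

Z_qwt = √(Z_0·R_L) = √(75 × 336) = √25200
λ = 0.8·c/f = 0.307 m, so l = λ/4 = 0.0766 m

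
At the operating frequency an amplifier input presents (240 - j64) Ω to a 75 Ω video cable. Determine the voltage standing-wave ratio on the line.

Γ = (Z_L − Z_0)/(Z_L + Z_0) = (165 − j64)/(315 − j64)
|Γ| = 177/321 = 0.551
VSWR = (1 + |Γ|)/(1 − |Γ|) = 1.55/0.449

VSWR ≈ 3.45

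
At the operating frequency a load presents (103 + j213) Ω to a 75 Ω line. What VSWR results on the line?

VSWR ≈ 7.85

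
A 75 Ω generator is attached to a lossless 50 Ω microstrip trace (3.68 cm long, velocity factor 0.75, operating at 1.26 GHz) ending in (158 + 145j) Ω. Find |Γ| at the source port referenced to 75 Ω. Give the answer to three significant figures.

|Γ| ≈ 0.78

λ = v/f = 0.75·c / 1.26 GHz = 0.179 m
βl = 2π·l/λ = 2π × 0.206 = 74.2°
tan(βl) = 3.53
Z_in = Z_0·(Z_L + jZ_0·tanβl)/(Z_0 + jZ_L·tanβl) = 10.1 − j22.6 Ω
Γ_s = (Z_in − Z_s)/(Z_in + Z_s) = (-64.9 − j22.6)/(85.1 − j22.6), |Γ_s| = 0.78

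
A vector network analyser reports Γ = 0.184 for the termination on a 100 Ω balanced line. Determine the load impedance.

Z_L = Z_0·(1 + Γ)/(1 − Γ) = 100·(1.18)/(0.816)

Z_L ≈ 145 Ω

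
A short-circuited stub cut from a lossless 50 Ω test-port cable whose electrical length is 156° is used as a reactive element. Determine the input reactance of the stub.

X_in ≈ -22.3 Ω (capacitive)

tan(βl) = -0.445
For a short-circuited stub, Z_in = jZ_0·tan(βl)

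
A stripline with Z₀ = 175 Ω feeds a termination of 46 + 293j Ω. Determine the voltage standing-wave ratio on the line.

Γ = (Z_L − Z_0)/(Z_L + Z_0) = (-129 + j293)/(221 + j293)
|Γ| = 320/367 = 0.872
VSWR = (1 + |Γ|)/(1 − |Γ|) = 1.87/0.128

VSWR ≈ 14.7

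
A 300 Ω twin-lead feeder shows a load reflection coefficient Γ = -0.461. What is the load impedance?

Z_L ≈ 111 Ω

Z_L = Z_0·(1 + Γ)/(1 − Γ) = 300·(0.539)/(1.46)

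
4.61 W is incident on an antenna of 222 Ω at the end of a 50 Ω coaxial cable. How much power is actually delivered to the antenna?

Γ = (222 − 50)/(222 + 50) = 0.632
|Γ|² = 0.4
P_refl = |Γ|²·P_inc = 1.84 W, P_del = (1 − |Γ|²)·P_inc = 2.77 W

P_delivered ≈ 2.77 W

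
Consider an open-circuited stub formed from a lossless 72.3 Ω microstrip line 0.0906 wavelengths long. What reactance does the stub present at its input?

X_in ≈ -113 Ω (capacitive)

βl = 2π × 0.0906 = 32.6°
tan(βl) = 0.64
For an open-circuited stub, Z_in = −jZ_0·cot(βl) = −jZ_0/tan(βl)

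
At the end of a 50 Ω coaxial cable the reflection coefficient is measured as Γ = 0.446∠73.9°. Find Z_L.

Z_L = Z_0·(1 + Γ)/(1 − Γ) = 50·(1.12 + j0.429)/(0.876 − j0.429)

Z_L ≈ 42.1 + j45 Ω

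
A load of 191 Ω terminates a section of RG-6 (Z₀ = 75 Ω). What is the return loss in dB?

Γ = (191 − 75)/(191 + 75) = 0.436
RL = −20·log₁₀|Γ| = −20·log₁₀(0.436)

RL ≈ 7.21 dB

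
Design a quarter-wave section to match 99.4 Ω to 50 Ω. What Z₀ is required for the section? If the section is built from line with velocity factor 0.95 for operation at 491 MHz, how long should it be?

Z_qwt = √(Z_0·R_L) = √(50 × 99.4) = √4970
λ = 0.95·c/f = 0.58 m, so l = λ/4 = 0.145 m

Z_qwt ≈ 70.5 Ω; length ≈ 14.5 cm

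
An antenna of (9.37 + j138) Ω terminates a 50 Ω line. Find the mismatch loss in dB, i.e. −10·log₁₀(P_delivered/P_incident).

Γ = (-40.63 + j138)/(59.37 + j138), |Γ| = 0.958
|Γ|² = 0.917, so P_del/P_inc = 1 − |Γ|² = 0.083
ML = −10·log₁₀(1 − |Γ|²)

mismatch loss ≈ 10.8 dB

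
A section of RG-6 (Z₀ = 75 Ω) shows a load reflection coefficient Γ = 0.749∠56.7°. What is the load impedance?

Z_L ≈ 44.6 + j127 Ω

Z_L = Z_0·(1 + Γ)/(1 − Γ) = 75·(1.41 + j0.626)/(0.589 − j0.626)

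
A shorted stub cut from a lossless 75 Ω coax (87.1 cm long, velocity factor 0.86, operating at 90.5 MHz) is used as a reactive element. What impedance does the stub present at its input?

λ = v/f = 0.86·c / 90.5 MHz = 2.85 m
βl = 2π·l/λ = 2π × 0.306 = 110°
tan(βl) = -2.75
For a shorted stub, Z_in = jZ_0·tan(βl)

Z_in ≈ −j206 Ω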